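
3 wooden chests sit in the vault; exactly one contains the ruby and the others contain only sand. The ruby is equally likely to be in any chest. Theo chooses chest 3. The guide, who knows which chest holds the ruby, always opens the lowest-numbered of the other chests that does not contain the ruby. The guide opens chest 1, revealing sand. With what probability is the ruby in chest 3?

Condition on the true location of the ruby.
If it is in chest 1 (prior 1/3): the guide opened chest 1, so this case is ruled out; weight (1/3)·0 = 0.
If it is in either of chests 2 and 3 (prior 1/3 each): chest 1 is the lowest-numbered option available, probability 1; weight (1/3)·1 = 1/3 each.
The weights sum to 2/3.
So P(the ruby in chest 3 | the guide opened chest 1) = (1/3) / (2/3) = 1/2.

1/2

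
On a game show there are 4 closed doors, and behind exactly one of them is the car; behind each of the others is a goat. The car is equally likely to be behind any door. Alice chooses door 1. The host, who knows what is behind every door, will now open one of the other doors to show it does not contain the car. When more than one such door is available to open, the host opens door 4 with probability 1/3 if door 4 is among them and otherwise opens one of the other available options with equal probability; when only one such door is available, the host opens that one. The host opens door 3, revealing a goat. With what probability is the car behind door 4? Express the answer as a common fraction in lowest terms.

1/3

Apply Bayes' rule, conditioning on where the car actually is.
If it is behind door 1 (prior 1/4): door 4 is available but not opened; door 3 gets probability (1 − 1/3)/2 = 1/3; weight (1/4)·(1/3) = 1/12.
If it is behind door 2 (prior 1/4): door 4 is available but not opened, probability 2/3; weight (1/4)·(2/3) = 1/6.
If it is behind door 3 (prior 1/4): the host opened door 3, so this case is ruled out; weight (1/4)·0 = 0.
If it is behind door 4 (prior 1/4): door 4 holds the prize so is unavailable; the host chooses uniformly among the 2 others, probability 1/2; weight (1/4)·(1/2) = 1/8.
The weights sum to 3/8.
So P(the car behind door 4 | the host opened door 3) = (1/8) / (3/8) = 1/3.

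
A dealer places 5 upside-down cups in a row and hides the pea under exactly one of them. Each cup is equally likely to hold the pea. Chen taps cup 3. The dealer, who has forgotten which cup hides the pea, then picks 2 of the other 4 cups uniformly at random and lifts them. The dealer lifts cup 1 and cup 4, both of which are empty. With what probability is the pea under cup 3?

1/3

Because the dealer chose which cups to lift without knowing where the pea is, the choice is independent of the prize location. Learning that none of the 2 opened cups holds the pea simply rules out those 2 locations and leaves the remaining 3 cups still equally likely by symmetry.
So P(the pea under cup 3) = 1/3.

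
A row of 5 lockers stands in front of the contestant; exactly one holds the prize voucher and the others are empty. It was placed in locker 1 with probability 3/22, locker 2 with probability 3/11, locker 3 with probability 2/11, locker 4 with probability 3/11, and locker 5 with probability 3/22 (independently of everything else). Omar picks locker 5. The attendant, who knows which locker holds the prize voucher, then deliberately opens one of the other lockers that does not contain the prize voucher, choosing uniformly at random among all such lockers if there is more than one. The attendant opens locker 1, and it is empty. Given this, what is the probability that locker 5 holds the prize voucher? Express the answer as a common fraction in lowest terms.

Consider each possible location of the prize voucher in turn.
If it is in locker 1 (prior 3/22): the attendant opened locker 1, so this case is ruled out; weight (3/22)·0 = 0.
If it is in either of lockers 2 and 4 (prior 3/11 each): the attendant has 3 equally likely choices, so probability 1/3; weight (3/11)·(1/3) = 1/11 each.
If it is in locker 3 (prior 2/11): the attendant has 3 equally likely choices, so probability 1/3; weight (2/11)·(1/3) = 2/33.
If it is in locker 5 (prior 3/22): the attendant has 4 equally likely choices, so probability 1/4; weight (3/22)·(1/4) = 3/88.
The weights sum to 73/264.
So P(the prize voucher in locker 5 | the attendant opened locker 1) = (3/88) / (73/264) = 9/73.

9/73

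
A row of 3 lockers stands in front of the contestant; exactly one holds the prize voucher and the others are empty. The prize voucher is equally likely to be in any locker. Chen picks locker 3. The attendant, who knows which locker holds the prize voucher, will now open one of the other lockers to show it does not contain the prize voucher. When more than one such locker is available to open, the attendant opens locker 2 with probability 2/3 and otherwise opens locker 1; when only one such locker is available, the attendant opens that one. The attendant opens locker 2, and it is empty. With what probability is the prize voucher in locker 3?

Apply Bayes' rule, conditioning on where the prize voucher actually is.
If it is in locker 1 (prior 1/3): only locker 2 is available, probability 1; weight (1/3)·1 = 1/3.
If it is in locker 2 (prior 1/3): the attendant opened locker 2, so this case is ruled out; weight (1/3)·0 = 0.
If it is in locker 3 (prior 1/3): locker 2 is available, opened with probability 2/3; weight (1/3)·(2/3) = 2/9.
The weights sum to 5/9.
So P(the prize voucher in locker 3 | the attendant opened locker 2) = (2/9) / (5/9) = 2/5.

2/5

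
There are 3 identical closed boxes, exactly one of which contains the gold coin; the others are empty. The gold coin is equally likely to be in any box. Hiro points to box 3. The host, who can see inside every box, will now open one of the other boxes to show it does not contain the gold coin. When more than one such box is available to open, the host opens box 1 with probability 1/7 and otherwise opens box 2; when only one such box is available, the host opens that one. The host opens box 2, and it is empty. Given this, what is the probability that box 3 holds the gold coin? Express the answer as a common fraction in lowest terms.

Consider each possible location of the gold coin in turn.
If it is in box 1 (prior 1/3): only box 2 is available, probability 1; weight (1/3)·1 = 1/3.
If it is in box 2 (prior 1/3): the host opened box 2, so this case is ruled out; weight (1/3)·0 = 0.
If it is in box 3 (prior 1/3): box 1 is available but not opened, probability 6/7; weight (1/3)·(6/7) = 2/7.
The weights sum to 13/21.
So P(the gold coin in box 3 | the host opened box 2) = (2/7) / (13/21) = 6/13.

6/13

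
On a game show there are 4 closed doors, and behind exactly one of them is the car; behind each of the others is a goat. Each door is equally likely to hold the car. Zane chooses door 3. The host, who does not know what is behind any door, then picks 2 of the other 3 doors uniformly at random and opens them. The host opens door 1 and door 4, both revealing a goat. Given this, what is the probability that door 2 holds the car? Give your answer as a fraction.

1/2

Because the host chose which doors to open without knowing where the car is, the choice is independent of the prize location. Learning that none of the 2 opened doors holds the car simply rules out those 2 locations and leaves the remaining 2 doors still equally likely by symmetry.
So P(the car behind door 2) = 1/2.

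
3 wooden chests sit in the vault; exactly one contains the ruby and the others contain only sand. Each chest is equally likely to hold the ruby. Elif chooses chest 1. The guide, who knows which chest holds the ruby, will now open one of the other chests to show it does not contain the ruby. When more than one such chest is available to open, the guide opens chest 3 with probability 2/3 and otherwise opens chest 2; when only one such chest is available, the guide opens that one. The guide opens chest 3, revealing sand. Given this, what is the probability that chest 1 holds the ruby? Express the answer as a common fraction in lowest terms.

Consider each possible location of the ruby in turn.
If it is in chest 1 (prior 1/3): chest 3 is available, opened with probability 2/3; weight (1/3)·(2/3) = 2/9.
If it is in chest 2 (prior 1/3): only chest 3 is available, probability 1; weight (1/3)·1 = 1/3.
If it is in chest 3 (prior 1/3): the guide opened chest 3, so this case is ruled out; weight (1/3)·0 = 0.
The weights sum to 5/9.
So P(the ruby in chest 1 | the guide opened chest 3) = (2/9) / (5/9) = 2/5.

2/5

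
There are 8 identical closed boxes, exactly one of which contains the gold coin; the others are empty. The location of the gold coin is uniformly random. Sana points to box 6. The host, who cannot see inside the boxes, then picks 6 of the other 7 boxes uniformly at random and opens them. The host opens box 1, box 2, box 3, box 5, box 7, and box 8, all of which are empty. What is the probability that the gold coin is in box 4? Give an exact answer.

1/2

Consider each possible location of the gold coin in turn.
If it is in any of boxes 1, 2, 3, 5, 7, and 8 (prior 1/8 each): that box was opened and seen not to hold the prize — ruled out; weight (1/8)·0 = 0 each.
If it is in either of boxes 4 and 6 (prior 1/8 each): the host picks exactly this set with probability 1/7 regardless, and none is the prize; weight (1/8)·(1/7) = 1/56 each.
The weights sum to 1/28.
So P(the gold coin in box 4 | the host opened box 1, box 2, box 3, box 5, box 7, and box 8) = (1/56) / (1/28) = 1/2.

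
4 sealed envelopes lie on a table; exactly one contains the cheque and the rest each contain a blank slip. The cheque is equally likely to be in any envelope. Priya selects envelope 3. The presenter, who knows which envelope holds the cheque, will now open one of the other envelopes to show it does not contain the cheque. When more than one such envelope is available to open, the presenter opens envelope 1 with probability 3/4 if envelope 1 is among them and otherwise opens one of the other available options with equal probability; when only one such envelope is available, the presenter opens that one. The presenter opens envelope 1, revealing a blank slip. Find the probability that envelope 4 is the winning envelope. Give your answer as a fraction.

Condition on the true location of the cheque.
If it is in envelope 1 (prior 1/4): the presenter opened envelope 1, so this case is ruled out; weight (1/4)·0 = 0.
If it is in any of envelopes 2, 3, and 4 (prior 1/4 each): envelope 1 is available, opened with probability 3/4; weight (1/4)·(3/4) = 3/16 each.
The weights sum to 9/16.
So P(the cheque in envelope 4 | the presenter opened envelope 1) = (3/16) / (9/16) = 1/3.

1/3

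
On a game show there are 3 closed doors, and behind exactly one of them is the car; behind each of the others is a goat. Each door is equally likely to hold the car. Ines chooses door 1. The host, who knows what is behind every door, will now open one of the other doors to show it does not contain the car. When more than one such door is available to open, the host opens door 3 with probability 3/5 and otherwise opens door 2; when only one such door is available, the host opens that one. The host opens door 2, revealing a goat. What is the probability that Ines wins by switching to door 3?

Condition on the true location of the car.
If it is behind door 1 (prior 1/3): door 3 is available but not opened, probability 2/5; weight (1/3)·(2/5) = 2/15.
If it is behind door 2 (prior 1/3): the host opened door 2, so this case is ruled out; weight (1/3)·0 = 0.
If it is behind door 3 (prior 1/3): only door 2 is available, probability 1; weight (1/3)·1 = 1/3.
The weights sum to 7/15.
So P(the car behind door 3 | the host opened door 2) = (1/3) / (7/15) = 5/7.

5/7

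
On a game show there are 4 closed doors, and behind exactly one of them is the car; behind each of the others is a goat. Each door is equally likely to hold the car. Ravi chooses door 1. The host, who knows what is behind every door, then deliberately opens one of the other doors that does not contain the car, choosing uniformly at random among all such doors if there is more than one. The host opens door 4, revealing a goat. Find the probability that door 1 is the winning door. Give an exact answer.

1/4

Condition on the true location of the car.
If it is behind door 1 (prior 1/4): the host has 3 equally likely choices, so probability 1/3; weight (1/4)·(1/3) = 1/12.
If it is behind either of doors 2 and 3 (prior 1/4 each): the host has 2 equally likely choices, so probability 1/2; weight (1/4)·(1/2) = 1/8 each.
If it is behind door 4 (prior 1/4): the host opened door 4, so this case is ruled out; weight (1/4)·0 = 0.
The weights sum to 1/3.
So P(the car behind door 1 | the host opened door 4) = (1/12) / (1/3) = 1/4.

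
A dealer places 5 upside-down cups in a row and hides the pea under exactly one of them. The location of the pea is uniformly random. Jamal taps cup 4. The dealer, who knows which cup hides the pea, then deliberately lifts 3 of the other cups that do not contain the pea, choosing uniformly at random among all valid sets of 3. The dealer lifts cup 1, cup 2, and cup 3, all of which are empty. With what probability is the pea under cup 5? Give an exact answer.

4/5

Condition on the true location of the pea.
If it is under any of cups 1, 2, and 3 (prior 1/5 each): that cup was opened and seen not to hold the prize — ruled out; weight (1/5)·0 = 0 each.
If it is under cup 4 (prior 1/5): the dealer has 4 equally likely choices, so probability 1/4; weight (1/5)·(1/4) = 1/20.
If it is under cup 5 (prior 1/5): the dealer has no choice, probability 1; weight (1/5)·1 = 1/5.
The weights sum to 1/4.
So P(the pea under cup 5 | the dealer opened cup 1, cup 2, and cup 3) = (1/5) / (1/4) = 4/5.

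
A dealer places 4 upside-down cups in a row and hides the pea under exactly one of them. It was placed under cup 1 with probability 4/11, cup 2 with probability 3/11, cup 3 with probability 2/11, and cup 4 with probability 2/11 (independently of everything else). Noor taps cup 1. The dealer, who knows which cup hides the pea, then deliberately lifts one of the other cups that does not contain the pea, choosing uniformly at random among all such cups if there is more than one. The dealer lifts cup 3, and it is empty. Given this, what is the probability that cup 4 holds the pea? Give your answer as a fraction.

6/23

Apply Bayes' rule, conditioning on where the pea actually is.
If it is under cup 1 (prior 4/11): the dealer has 3 equally likely choices, so probability 1/3; weight (4/11)·(1/3) = 4/33.
If it is under cup 2 (prior 3/11): the dealer has 2 equally likely choices, so probability 1/2; weight (3/11)·(1/2) = 3/22.
If it is under cup 3 (prior 2/11): the dealer opened cup 3, so this case is ruled out; weight (2/11)·0 = 0.
If it is under cup 4 (prior 2/11): the dealer has 2 equally likely choices, so probability 1/2; weight (2/11)·(1/2) = 1/11.
The weights sum to 23/66.
So P(the pea under cup 4 | the dealer opened cup 3) = (1/11) / (23/66) = 6/23.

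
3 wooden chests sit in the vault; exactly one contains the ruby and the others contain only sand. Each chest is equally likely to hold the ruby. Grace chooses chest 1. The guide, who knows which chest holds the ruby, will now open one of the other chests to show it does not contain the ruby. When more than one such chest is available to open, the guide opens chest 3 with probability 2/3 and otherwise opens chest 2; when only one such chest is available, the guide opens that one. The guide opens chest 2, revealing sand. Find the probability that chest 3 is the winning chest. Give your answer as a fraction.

3/4

Consider each possible location of the ruby in turn.
If it is in chest 1 (prior 1/3): chest 3 is available but not opened, probability 1/3; weight (1/3)·(1/3) = 1/9.
If it is in chest 2 (prior 1/3): the guide opened chest 2, so this case is ruled out; weight (1/3)·0 = 0.
If it is in chest 3 (prior 1/3): only chest 2 is available, probability 1; weight (1/3)·1 = 1/3.
The weights sum to 4/9.
So P(the ruby in chest 3 | the guide opened chest 2) = (1/3) / (4/9) = 3/4.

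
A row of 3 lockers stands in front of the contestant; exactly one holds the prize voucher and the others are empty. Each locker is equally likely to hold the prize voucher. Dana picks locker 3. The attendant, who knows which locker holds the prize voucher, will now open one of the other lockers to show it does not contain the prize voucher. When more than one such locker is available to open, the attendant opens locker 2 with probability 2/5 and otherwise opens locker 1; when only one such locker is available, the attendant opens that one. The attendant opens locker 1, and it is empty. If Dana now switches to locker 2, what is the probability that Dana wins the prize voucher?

5/8

Apply Bayes' rule, conditioning on where the prize voucher actually is.
If it is in locker 1 (prior 1/3): the attendant opened locker 1, so this case is ruled out; weight (1/3)·0 = 0.
If it is in locker 2 (prior 1/3): only locker 1 is available, probability 1; weight (1/3)·1 = 1/3.
If it is in locker 3 (prior 1/3): locker 2 is available but not opened, probability 3/5; weight (1/3)·(3/5) = 1/5.
The weights sum to 8/15.
So P(the prize voucher in locker 2 | the attendant opened locker 1) = (1/3) / (8/15) = 5/8.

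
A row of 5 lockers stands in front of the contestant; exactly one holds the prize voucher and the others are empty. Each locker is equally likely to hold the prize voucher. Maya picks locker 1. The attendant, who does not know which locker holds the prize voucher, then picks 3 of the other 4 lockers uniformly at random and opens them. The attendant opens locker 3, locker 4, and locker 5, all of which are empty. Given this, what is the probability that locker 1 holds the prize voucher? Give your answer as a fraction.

1/2

Apply Bayes' rule, conditioning on where the prize voucher actually is.
If it is in either of lockers 1 and 2 (prior 1/5 each): the attendant picks exactly this set with probability 1/4 regardless, and none is the prize; weight (1/5)·(1/4) = 1/20 each.
If it is in any of lockers 3, 4, and 5 (prior 1/5 each): that locker was opened and seen not to hold the prize — ruled out; weight (1/5)·0 = 0 each.
The weights sum to 1/10.
So P(the prize voucher in locker 1 | the attendant opened locker 3, locker 4, and locker 5) = (1/20) / (1/10) = 1/2.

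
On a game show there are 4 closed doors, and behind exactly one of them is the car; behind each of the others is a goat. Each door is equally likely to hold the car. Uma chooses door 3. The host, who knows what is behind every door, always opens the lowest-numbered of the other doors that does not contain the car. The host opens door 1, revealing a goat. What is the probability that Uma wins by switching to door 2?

Apply Bayes' rule, conditioning on where the car actually is.
If it is behind door 1 (prior 1/4): the host opened door 1, so this case is ruled out; weight (1/4)·0 = 0.
If it is behind any of doors 2, 3, and 4 (prior 1/4 each): door 1 is the lowest-numbered option available, probability 1; weight (1/4)·1 = 1/4 each.
The weights sum to 3/4.
So P(the car behind door 2 | the host opened door 1) = (1/4) / (3/4) = 1/3.

1/3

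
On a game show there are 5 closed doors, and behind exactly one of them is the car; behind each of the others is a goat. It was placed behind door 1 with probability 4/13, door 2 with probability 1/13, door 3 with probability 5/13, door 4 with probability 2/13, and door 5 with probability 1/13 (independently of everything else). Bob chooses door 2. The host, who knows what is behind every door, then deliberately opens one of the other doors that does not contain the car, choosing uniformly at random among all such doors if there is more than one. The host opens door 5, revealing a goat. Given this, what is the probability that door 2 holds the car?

Consider each possible location of the car in turn.
If it is behind door 1 (prior 4/13): the host has 3 equally likely choices, so probability 1/3; weight (4/13)·(1/3) = 4/39.
If it is behind door 2 (prior 1/13): the host has 4 equally likely choices, so probability 1/4; weight (1/13)·(1/4) = 1/52.
If it is behind door 3 (prior 5/13): the host has 3 equally likely choices, so probability 1/3; weight (5/13)·(1/3) = 5/39.
If it is behind door 4 (prior 2/13): the host has 3 equally likely choices, so probability 1/3; weight (2/13)·(1/3) = 2/39.
If it is behind door 5 (prior 1/13): the host opened door 5, so this case is ruled out; weight (1/13)·0 = 0.
The weights sum to 47/156.
So P(the car behind door 2 | the host opened door 5) = (1/52) / (47/156) = 3/47.

3/47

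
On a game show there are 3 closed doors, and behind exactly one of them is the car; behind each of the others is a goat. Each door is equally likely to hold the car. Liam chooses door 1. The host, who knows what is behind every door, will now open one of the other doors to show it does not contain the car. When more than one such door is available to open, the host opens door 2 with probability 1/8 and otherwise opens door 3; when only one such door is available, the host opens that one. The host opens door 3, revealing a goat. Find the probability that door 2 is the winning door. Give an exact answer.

Condition on the true location of the car.
If it is behind door 1 (prior 1/3): door 2 is available but not opened, probability 7/8; weight (1/3)·(7/8) = 7/24.
If it is behind door 2 (prior 1/3): only door 3 is available, probability 1; weight (1/3)·1 = 1/3.
If it is behind door 3 (prior 1/3): the host opened door 3, so this case is ruled out; weight (1/3)·0 = 0.
The weights sum to 5/8.
So P(the car behind door 2 | the host opened door 3) = (1/3) / (5/8) = 8/15.

8/15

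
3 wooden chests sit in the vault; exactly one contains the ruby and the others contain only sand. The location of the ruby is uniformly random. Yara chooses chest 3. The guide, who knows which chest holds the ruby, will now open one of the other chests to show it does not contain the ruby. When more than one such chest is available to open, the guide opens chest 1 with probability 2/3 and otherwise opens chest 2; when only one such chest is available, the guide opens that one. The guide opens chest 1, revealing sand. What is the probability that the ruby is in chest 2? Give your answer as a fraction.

Consider each possible location of the ruby in turn.
If it is in chest 1 (prior 1/3): the guide opened chest 1, so this case is ruled out; weight (1/3)·0 = 0.
If it is in chest 2 (prior 1/3): only chest 1 is available, probability 1; weight (1/3)·1 = 1/3.
If it is in chest 3 (prior 1/3): chest 1 is available, opened with probability 2/3; weight (1/3)·(2/3) = 2/9.
The weights sum to 5/9.
So P(the ruby in chest 2 | the guide opened chest 1) = (1/3) / (5/9) = 3/5.

3/5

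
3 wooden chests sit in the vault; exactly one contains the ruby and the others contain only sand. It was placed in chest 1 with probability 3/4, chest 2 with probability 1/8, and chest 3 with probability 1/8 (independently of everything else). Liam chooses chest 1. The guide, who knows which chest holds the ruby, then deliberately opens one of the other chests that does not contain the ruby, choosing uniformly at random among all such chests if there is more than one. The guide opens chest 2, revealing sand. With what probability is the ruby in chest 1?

Condition on the true location of the ruby.
If it is in chest 1 (prior 3/4): the guide has 2 equally likely choices, so probability 1/2; weight (3/4)·(1/2) = 3/8.
If it is in chest 2 (prior 1/8): the guide opened chest 2, so this case is ruled out; weight (1/8)·0 = 0.
If it is in chest 3 (prior 1/8): the guide has no choice, probability 1; weight (1/8)·1 = 1/8.
The weights sum to 1/2.
So P(the ruby in chest 1 | the guide opened chest 2) = (3/8) / (1/2) = 3/4.

3/4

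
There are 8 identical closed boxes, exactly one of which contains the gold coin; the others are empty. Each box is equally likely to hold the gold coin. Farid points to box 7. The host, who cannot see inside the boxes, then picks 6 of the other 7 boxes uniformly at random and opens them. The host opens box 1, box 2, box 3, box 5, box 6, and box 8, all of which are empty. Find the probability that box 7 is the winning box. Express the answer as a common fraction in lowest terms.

1/2

Apply Bayes' rule, conditioning on where the gold coin actually is.
If it is in any of boxes 1, 2, 3, 5, 6, and 8 (prior 1/8 each): that box was opened and seen not to hold the prize — ruled out; weight (1/8)·0 = 0 each.
If it is in either of boxes 4 and 7 (prior 1/8 each): the host picks exactly this set with probability 1/7 regardless, and none is the prize; weight (1/8)·(1/7) = 1/56 each.
The weights sum to 1/28.
So P(the gold coin in box 7 | the host opened box 1, box 2, box 3, box 5, box 6, and box 8) = (1/56) / (1/28) = 1/2.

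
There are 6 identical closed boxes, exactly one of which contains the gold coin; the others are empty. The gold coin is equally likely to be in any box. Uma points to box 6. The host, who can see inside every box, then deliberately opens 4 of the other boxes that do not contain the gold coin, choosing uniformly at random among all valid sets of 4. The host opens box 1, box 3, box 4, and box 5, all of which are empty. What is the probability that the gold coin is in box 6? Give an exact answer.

Condition on the true location of the gold coin.
If it is in any of boxes 1, 3, 4, and 5 (prior 1/6 each): that box was opened and seen not to hold the prize — ruled out; weight (1/6)·0 = 0 each.
If it is in box 2 (prior 1/6): the host has no choice, probability 1; weight (1/6)·1 = 1/6.
If it is in box 6 (prior 1/6): the host has 5 equally likely choices, so probability 1/5; weight (1/6)·(1/5) = 1/30.
The weights sum to 1/5.
So P(the gold coin in box 6 | the host opened box 1, box 3, box 4, and box 5) = (1/30) / (1/5) = 1/6.

1/6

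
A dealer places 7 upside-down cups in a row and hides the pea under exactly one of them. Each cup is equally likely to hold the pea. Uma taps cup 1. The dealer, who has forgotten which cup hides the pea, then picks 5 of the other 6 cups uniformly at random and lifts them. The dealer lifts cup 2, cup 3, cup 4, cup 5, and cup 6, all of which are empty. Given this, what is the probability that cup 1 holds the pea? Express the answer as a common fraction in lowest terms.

Because the dealer chose which cups to lift without knowing where the pea is, the choice is independent of the prize location. Learning that none of the 5 opened cups holds the pea simply rules out those 5 locations and leaves the remaining 2 cups still equally likely by symmetry.
So P(the pea under cup 1) = 1/2.

1/2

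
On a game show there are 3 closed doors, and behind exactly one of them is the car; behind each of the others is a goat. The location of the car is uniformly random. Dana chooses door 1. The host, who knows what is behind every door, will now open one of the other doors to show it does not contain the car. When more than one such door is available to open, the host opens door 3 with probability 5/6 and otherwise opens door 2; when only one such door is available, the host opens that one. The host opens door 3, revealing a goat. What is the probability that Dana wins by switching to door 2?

Apply Bayes' rule, conditioning on where the car actually is.
If it is behind door 1 (prior 1/3): door 3 is available, opened with probability 5/6; weight (1/3)·(5/6) = 5/18.
If it is behind door 2 (prior 1/3): only door 3 is available, probability 1; weight (1/3)·1 = 1/3.
If it is behind door 3 (prior 1/3): the host opened door 3, so this case is ruled out; weight (1/3)·0 = 0.
The weights sum to 11/18.
So P(the car behind door 2 | the host opened door 3) = (1/3) / (11/18) = 6/11.

6/11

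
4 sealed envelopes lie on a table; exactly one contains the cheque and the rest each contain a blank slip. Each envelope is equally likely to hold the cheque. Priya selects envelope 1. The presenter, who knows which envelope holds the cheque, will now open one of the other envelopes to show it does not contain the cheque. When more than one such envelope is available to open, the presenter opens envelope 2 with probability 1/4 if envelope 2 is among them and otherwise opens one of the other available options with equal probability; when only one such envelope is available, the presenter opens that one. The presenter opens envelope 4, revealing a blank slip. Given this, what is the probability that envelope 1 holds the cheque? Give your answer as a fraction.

Apply Bayes' rule, conditioning on where the cheque actually is.
If it is in envelope 1 (prior 1/4): envelope 2 is available but not opened; envelope 4 gets probability (1 − 1/4)/2 = 3/8; weight (1/4)·(3/8) = 3/32.
If it is in envelope 2 (prior 1/4): envelope 2 holds the prize so is unavailable; the presenter chooses uniformly among the 2 others, probability 1/2; weight (1/4)·(1/2) = 1/8.
If it is in envelope 3 (prior 1/4): envelope 2 is available but not opened, probability 3/4; weight (1/4)·(3/4) = 3/16.
If it is in envelope 4 (prior 1/4): the presenter opened envelope 4, so this case is ruled out; weight (1/4)·0 = 0.
The weights sum to 13/32.
So P(the cheque in envelope 1 | the presenter opened envelope 4) = (3/32) / (13/32) = 3/13.

3/13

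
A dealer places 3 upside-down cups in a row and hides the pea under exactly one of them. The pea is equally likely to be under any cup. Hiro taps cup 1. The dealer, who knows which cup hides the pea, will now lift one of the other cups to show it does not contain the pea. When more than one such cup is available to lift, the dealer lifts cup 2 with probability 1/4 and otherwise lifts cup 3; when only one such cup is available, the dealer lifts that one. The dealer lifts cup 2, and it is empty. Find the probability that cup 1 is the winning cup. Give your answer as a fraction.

1/5

Condition on the true location of the pea.
If it is under cup 1 (prior 1/3): cup 2 is available, opened with probability 1/4; weight (1/3)·(1/4) = 1/12.
If it is under cup 2 (prior 1/3): the dealer opened cup 2, so this case is ruled out; weight (1/3)·0 = 0.
If it is under cup 3 (prior 1/3): only cup 2 is available, probability 1; weight (1/3)·1 = 1/3.
The weights sum to 5/12.
So P(the pea under cup 1 | the dealer opened cup 2) = (1/12) / (5/12) = 1/5.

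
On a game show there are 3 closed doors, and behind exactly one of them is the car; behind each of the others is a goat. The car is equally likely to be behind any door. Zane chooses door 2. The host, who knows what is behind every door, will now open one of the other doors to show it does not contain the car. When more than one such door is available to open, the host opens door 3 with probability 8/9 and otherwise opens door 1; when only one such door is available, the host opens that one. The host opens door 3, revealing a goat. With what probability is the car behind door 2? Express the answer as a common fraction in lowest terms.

8/17

Apply Bayes' rule, conditioning on where the car actually is.
If it is behind door 1 (prior 1/3): only door 3 is available, probability 1; weight (1/3)·1 = 1/3.
If it is behind door 2 (prior 1/3): door 3 is available, opened with probability 8/9; weight (1/3)·(8/9) = 8/27.
If it is behind door 3 (prior 1/3): the host opened door 3, so this case is ruled out; weight (1/3)·0 = 0.
The weights sum to 17/27.
So P(the car behind door 2 | the host opened door 3) = (8/27) / (17/27) = 8/17.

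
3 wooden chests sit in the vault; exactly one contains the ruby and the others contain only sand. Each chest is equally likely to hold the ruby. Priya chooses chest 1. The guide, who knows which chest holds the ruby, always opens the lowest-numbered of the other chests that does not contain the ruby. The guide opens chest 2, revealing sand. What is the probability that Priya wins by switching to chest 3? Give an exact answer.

1/2

Consider each possible location of the ruby in turn.
If it is in either of chests 1 and 3 (prior 1/3 each): chest 2 is the lowest-numbered option available, probability 1; weight (1/3)·1 = 1/3 each.
If it is in chest 2 (prior 1/3): the guide opened chest 2, so this case is ruled out; weight (1/3)·0 = 0.
The weights sum to 2/3.
So P(the ruby in chest 3 | the guide opened chest 2) = (1/3) / (2/3) = 1/2.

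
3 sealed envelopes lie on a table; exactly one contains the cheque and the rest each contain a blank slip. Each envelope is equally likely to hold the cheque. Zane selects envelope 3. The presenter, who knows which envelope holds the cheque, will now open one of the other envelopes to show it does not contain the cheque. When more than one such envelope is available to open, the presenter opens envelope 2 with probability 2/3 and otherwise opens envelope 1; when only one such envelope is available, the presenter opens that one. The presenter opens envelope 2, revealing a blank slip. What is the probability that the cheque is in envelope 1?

3/5

Consider each possible location of the cheque in turn.
If it is in envelope 1 (prior 1/3): only envelope 2 is available, probability 1; weight (1/3)·1 = 1/3.
If it is in envelope 2 (prior 1/3): the presenter opened envelope 2, so this case is ruled out; weight (1/3)·0 = 0.
If it is in envelope 3 (prior 1/3): envelope 2 is available, opened with probability 2/3; weight (1/3)·(2/3) = 2/9.
The weights sum to 5/9.
So P(the cheque in envelope 1 | the presenter opened envelope 2) = (1/3) / (5/9) = 3/5.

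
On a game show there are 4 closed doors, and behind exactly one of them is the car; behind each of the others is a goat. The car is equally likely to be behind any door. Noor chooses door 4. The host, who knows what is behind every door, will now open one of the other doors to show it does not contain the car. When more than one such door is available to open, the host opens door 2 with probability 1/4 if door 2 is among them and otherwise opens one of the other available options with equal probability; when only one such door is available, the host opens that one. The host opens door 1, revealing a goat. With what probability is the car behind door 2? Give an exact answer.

Consider each possible location of the car in turn.
If it is behind door 1 (prior 1/4): the host opened door 1, so this case is ruled out; weight (1/4)·0 = 0.
If it is behind door 2 (prior 1/4): door 2 holds the prize so is unavailable; the host chooses uniformly among the 2 others, probability 1/2; weight (1/4)·(1/2) = 1/8.
If it is behind door 3 (prior 1/4): door 2 is available but not opened, probability 3/4; weight (1/4)·(3/4) = 3/16.
If it is behind door 4 (prior 1/4): door 2 is available but not opened; door 1 gets probability (1 − 1/4)/2 = 3/8; weight (1/4)·(3/8) = 3/32.
The weights sum to 13/32.
So P(the car behind door 2 | the host opened door 1) = (1/8) / (13/32) = 4/13.

4/13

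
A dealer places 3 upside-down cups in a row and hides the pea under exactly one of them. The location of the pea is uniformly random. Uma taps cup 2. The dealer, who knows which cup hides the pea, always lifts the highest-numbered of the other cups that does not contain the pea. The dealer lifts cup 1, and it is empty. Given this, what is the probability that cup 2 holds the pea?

0

Apply Bayes' rule, conditioning on where the pea actually is.
If it is under cup 1 (prior 1/3): the dealer opened cup 1, so this case is ruled out; weight (1/3)·0 = 0.
If it is under cup 2 (prior 1/3): the dealer would have opened cup 3 instead, probability 0; weight (1/3)·0 = 0.
If it is under cup 3 (prior 1/3): cup 1 is the highest-numbered option available, probability 1; weight (1/3)·1 = 1/3.
The weights sum to 1/3.
So P(the pea under cup 2 | the dealer opened cup 1) = 0 / (1/3) = 0.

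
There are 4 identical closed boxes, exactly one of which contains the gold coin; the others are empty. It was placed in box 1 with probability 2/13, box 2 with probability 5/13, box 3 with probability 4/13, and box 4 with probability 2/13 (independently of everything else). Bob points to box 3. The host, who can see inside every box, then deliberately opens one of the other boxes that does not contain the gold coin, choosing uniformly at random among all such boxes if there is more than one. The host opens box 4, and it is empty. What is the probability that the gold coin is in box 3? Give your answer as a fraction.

8/29

Condition on the true location of the gold coin.
If it is in box 1 (prior 2/13): the host has 2 equally likely choices, so probability 1/2; weight (2/13)·(1/2) = 1/13.
If it is in box 2 (prior 5/13): the host has 2 equally likely choices, so probability 1/2; weight (5/13)·(1/2) = 5/26.
If it is in box 3 (prior 4/13): the host has 3 equally likely choices, so probability 1/3; weight (4/13)·(1/3) = 4/39.
If it is in box 4 (prior 2/13): the host opened box 4, so this case is ruled out; weight (2/13)·0 = 0.
The weights sum to 29/78.
So P(the gold coin in box 3 | the host opened box 4) = (4/39) / (29/78) = 8/29.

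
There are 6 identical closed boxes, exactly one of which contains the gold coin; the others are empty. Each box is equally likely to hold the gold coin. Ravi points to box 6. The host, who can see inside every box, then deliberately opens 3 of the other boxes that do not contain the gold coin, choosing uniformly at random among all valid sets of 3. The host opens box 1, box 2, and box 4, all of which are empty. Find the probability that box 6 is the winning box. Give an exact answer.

Condition on the true location of the gold coin.
If it is in any of boxes 1, 2, and 4 (prior 1/6 each): that box was opened and seen not to hold the prize — ruled out; weight (1/6)·0 = 0 each.
If it is in either of boxes 3 and 5 (prior 1/6 each): the host has 4 equally likely choices, so probability 1/4; weight (1/6)·(1/4) = 1/24 each.
If it is in box 6 (prior 1/6): the host has 10 equally likely choices, so probability 1/10; weight (1/6)·(1/10) = 1/60.
The weights sum to 1/10.
So P(the gold coin in box 6 | the host opened box 1, box 2, and box 4) = (1/60) / (1/10) = 1/6.

1/6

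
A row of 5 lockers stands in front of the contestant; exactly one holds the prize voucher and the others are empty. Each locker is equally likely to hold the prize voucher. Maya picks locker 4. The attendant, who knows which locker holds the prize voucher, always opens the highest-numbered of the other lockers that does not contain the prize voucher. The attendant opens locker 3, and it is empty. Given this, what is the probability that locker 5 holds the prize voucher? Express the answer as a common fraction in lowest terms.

Apply Bayes' rule, conditioning on where the prize voucher actually is.
If it is in any of lockers 1, 2, and 4 (prior 1/5 each): the attendant would have opened locker 5 instead, probability 0; weight (1/5)·0 = 0 each.
If it is in locker 3 (prior 1/5): the attendant opened locker 3, so this case is ruled out; weight (1/5)·0 = 0.
If it is in locker 5 (prior 1/5): locker 3 is the highest-numbered option available, probability 1; weight (1/5)·1 = 1/5.
The weights sum to 1/5.
So P(the prize voucher in locker 5 | the attendant opened locker 3) = (1/5) / (1/5) = 1.

1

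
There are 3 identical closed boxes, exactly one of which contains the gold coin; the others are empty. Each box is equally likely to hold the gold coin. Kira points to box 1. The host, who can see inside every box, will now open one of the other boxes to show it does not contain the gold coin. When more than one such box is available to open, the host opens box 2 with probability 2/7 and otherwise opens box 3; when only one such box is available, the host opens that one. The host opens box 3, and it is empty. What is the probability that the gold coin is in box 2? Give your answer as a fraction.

Condition on the true location of the gold coin.
If it is in box 1 (prior 1/3): box 2 is available but not opened, probability 5/7; weight (1/3)·(5/7) = 5/21.
If it is in box 2 (prior 1/3): only box 3 is available, probability 1; weight (1/3)·1 = 1/3.
If it is in box 3 (prior 1/3): the host opened box 3, so this case is ruled out; weight (1/3)·0 = 0.
The weights sum to 4/7.
So P(the gold coin in box 2 | the host opened box 3) = (1/3) / (4/7) = 7/12.

7/12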